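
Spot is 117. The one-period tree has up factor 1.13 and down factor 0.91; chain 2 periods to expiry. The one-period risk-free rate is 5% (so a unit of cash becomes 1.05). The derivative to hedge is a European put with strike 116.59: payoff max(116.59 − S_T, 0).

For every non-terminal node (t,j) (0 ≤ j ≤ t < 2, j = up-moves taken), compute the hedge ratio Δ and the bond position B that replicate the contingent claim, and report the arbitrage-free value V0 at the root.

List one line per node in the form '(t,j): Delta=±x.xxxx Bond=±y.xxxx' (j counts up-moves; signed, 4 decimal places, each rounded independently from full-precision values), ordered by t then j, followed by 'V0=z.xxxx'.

(0,0): Delta=-0.2651 Bond=33.3781
(1,0): Delta=-0.8411 Bond=96.3792
(1,1): Delta=0.0000 Bond=0.0000
V0=2.3631

Since d<R<u, set p* = (R−d)/(u−d) = 0.6364; price each node as the discounted p*-expectation of its children.
Terminal values V(2,·): V(2,0)=19.7023, V(2,1)=0.0000, V(2,2)=0.0000
  t=1,j=0: stock 106.4700 → up 120.3111 (V=0.0000), down 96.8877 (V=19.7023). Price 6.8233; hedge Δ=-0.8411, bond B=96.3792.
  t=1,j=1: stock 132.2100 → up 149.3973 (V=0.0000), down 120.3111 (V=0.0000). Price 0.0000; hedge Δ=0.0000, bond B=0.0000.
  t=0,j=0: stock 117.0000 → up 132.2100 (V=0.0000), down 106.4700 (V=6.8233). Price 2.3631; hedge Δ=-0.2651, bond B=33.3781.
Each (Δ,B) replicates both successor values, so the strategy is self-financing and V0 is arbitrage-free.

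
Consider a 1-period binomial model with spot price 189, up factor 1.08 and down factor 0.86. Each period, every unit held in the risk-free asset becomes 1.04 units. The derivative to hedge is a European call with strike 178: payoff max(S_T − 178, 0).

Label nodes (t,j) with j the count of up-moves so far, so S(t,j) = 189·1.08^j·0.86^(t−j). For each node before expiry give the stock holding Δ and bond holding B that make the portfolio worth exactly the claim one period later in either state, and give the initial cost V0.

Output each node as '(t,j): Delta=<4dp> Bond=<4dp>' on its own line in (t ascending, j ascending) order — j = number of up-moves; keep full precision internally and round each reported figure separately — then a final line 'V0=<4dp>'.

(0,0): Delta=0.6282 Bond=-98.1783
V0=20.5490

No-arbitrage ⇒ martingale measure with p* = (R−d)/(u−d) = 0.8182.
At expiry t=1: V(1,0)=0.0000, V(1,1)=26.1200
Node (0,0) S=189.0000: V=(p*·26.1200+(1−p*)·0.0000)/1.04=20.5490; Δ=(26.1200−0.0000)/(204.1200−162.5400)=0.6282; B=V−Δ·S=-98.1783
The time-0 hedge costs 20.5490, which is the no-arbitrage price.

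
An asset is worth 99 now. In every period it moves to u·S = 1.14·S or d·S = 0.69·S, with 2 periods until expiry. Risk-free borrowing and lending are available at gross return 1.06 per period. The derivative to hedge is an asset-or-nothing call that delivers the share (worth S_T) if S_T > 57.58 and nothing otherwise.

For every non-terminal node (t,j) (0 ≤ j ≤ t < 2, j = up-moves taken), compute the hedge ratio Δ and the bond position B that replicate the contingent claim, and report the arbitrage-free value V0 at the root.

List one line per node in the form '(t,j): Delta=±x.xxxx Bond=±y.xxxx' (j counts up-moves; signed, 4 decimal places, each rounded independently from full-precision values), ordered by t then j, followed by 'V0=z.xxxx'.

Since d<R<u, set p* = (R−d)/(u−d) = 0.8222; price each node as the discounted p*-expectation of its children.
Payoff layer (t=2): V(2,0)=0.0000, V(2,1)=77.8734, V(2,2)=128.6604
(1,0): S=68.3100. Δ = (V_up−V_dn)/(S_up−S_dn) = (77.8734−0.0000)/(77.8734−47.1339) = 2.5333. V = [p*·77.8734 + (1−p*)·0.0000]/1.06 = 60.4049. B = V − Δ·S = -112.6471.
(1,1): S=112.8600. Δ = (V_up−V_dn)/(S_up−S_dn) = (128.6604−77.8734)/(128.6604−77.8734) = 1.0000. V = [p*·128.6604 + (1−p*)·77.8734]/1.06 = 112.8600. B = V − Δ·S = 0.0000.
(0,0): S=99.0000. Δ = (V_up−V_dn)/(S_up−S_dn) = (112.8600−60.4049)/(112.8600−68.3100) = 1.1774. V = [p*·112.8600 + (1−p*)·60.4049]/1.06 = 97.6742. B = V − Δ·S = -18.8926.
Each (Δ,B) replicates both successor values, so the strategy is self-financing and V0 is arbitrage-free.

(0,0): Delta=1.1774 Bond=-18.8926
(1,0): Delta=2.5333 Bond=-112.6471
(1,1): Delta=1.0000 Bond=0.0000
V0=97.6742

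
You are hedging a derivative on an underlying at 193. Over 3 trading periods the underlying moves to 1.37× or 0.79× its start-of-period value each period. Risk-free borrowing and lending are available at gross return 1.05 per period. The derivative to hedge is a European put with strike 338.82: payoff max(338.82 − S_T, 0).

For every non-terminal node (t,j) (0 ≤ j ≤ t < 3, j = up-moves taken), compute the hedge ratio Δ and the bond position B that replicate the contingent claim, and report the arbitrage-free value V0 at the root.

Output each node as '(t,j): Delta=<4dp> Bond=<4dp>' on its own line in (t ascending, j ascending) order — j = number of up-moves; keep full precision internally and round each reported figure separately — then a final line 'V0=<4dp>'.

The replicating-portfolio and risk-neutral prices coincide; use p* = (1.05−0.79)/(1.37−0.79) = 0.4483 for the latter.
Payoff layer (t=3): V(3,0)=243.6635, V(3,1)=173.8017, V(3,2)=52.6491, V(3,3)=0.0000
(2,0): S=120.4513. Δ = (V_up−V_dn)/(S_up−S_dn) = (173.8017−243.6635)/(165.0183−95.1565) = -1.0000. V = [p*·173.8017 + (1−p*)·243.6635]/1.05 = 202.2344. B = V − Δ·S = 322.6857.
(2,1): S=208.8839. Δ = (V_up−V_dn)/(S_up−S_dn) = (52.6491−173.8017)/(286.1709−165.0183) = -1.0000. V = [p*·52.6491 + (1−p*)·173.8017]/1.05 = 113.8018. B = V − Δ·S = 322.6857.
(2,2): S=362.2417. Δ = (V_up−V_dn)/(S_up−S_dn) = (0.0000−52.6491)/(496.2711−286.1709) = -0.2506. V = [p*·0.0000 + (1−p*)·52.6491]/1.05 = 27.6645. B = V − Δ·S = 118.4388.
(1,0): S=152.4700. Δ = (V_up−V_dn)/(S_up−S_dn) = (113.8018−202.2344)/(208.8839−120.4513) = -1.0000. V = [p*·113.8018 + (1−p*)·202.2344]/1.05 = 154.8497. B = V − Δ·S = 307.3197.
(1,1): S=264.4100. Δ = (V_up−V_dn)/(S_up−S_dn) = (27.6645−113.8018)/(362.2417−208.8839) = -0.5617. V = [p*·27.6645 + (1−p*)·113.8018]/1.05 = 71.6081. B = V − Δ·S = 220.1207.
(0,0): S=193.0000. Δ = (V_up−V_dn)/(S_up−S_dn) = (71.6081−154.8497)/(264.4100−152.4700) = -0.7436. V = [p*·71.6081 + (1−p*)·154.8497]/1.05 = 111.9377. B = V − Δ·S = 255.4576.
Self-financing check: at every node Δ·S+B equals the discounted successor values.

(0,0): Delta=-0.7436 Bond=255.4576
(1,0): Delta=-1.0000 Bond=307.3197
(1,1): Delta=-0.5617 Bond=220.1207
(2,0): Delta=-1.0000 Bond=322.6857
(2,1): Delta=-1.0000 Bond=322.6857
(2,2): Delta=-0.2506 Bond=118.4388
V0=111.9377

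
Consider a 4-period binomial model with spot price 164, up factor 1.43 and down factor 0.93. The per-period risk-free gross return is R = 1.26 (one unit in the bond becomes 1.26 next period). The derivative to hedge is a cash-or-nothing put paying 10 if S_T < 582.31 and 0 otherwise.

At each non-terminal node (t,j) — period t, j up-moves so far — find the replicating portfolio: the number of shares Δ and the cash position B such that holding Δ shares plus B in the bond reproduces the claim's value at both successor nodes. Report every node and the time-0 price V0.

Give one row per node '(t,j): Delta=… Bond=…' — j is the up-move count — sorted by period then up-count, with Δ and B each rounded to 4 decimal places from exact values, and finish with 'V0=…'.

(0,0): Delta=-0.0175 Bond=6.0891
(1,0): Delta=0.0000 Bond=4.9991
(1,1): Delta=-0.0234 Bond=9.0494
(2,0): Delta=0.0000 Bond=6.2988
(2,1): Delta=0.0000 Bond=6.2988
(2,2): Delta=-0.0312 Bond=14.0312
(3,0): Delta=0.0000 Bond=7.9365
(3,1): Delta=0.0000 Bond=7.9365
(3,2): Delta=0.0000 Bond=7.9365
(3,3): Delta=-0.0417 Bond=22.6984
V0=3.2147

Under the risk-neutral measure, an up-move has probability p* = (R−d)/(u−d) = 0.6600 and values discount at R = 1.26.
At expiry t=4: V(4,0)=10.0000, V(4,1)=10.0000, V(4,2)=10.0000, V(4,3)=10.0000, V(4,4)=0.0000
  t=3,j=0: stock 131.9145 → up 188.6378 (V=10.0000), down 122.6805 (V=10.0000). Price 7.9365; hedge Δ=0.0000, bond B=7.9365.
  t=3,j=1: stock 202.8363 → up 290.0560 (V=10.0000), down 188.6378 (V=10.0000). Price 7.9365; hedge Δ=0.0000, bond B=7.9365.
  t=3,j=2: stock 311.8881 → up 446.0001 (V=10.0000), down 290.0560 (V=10.0000). Price 7.9365; hedge Δ=0.0000, bond B=7.9365.
  t=3,j=3: stock 479.5699 → up 685.7850 (V=0.0000), down 446.0001 (V=10.0000). Price 2.6984; hedge Δ=-0.0417, bond B=22.6984.
  t=2,j=0: stock 141.8436 → up 202.8363 (V=7.9365), down 131.9145 (V=7.9365). Price 6.2988; hedge Δ=0.0000, bond B=6.2988.
  t=2,j=1: stock 218.1036 → up 311.8881 (V=7.9365), down 202.8363 (V=7.9365). Price 6.2988; hedge Δ=0.0000, bond B=6.2988.
  t=2,j=2: stock 335.3636 → up 479.5699 (V=2.6984), down 311.8881 (V=7.9365). Price 3.5551; hedge Δ=-0.0312, bond B=14.0312.
  t=1,j=0: stock 152.5200 → up 218.1036 (V=6.2988), down 141.8436 (V=6.2988). Price 4.9991; hedge Δ=0.0000, bond B=4.9991.
  t=1,j=1: stock 234.5200 → up 335.3636 (V=3.5551), down 218.1036 (V=6.2988). Price 3.5619; hedge Δ=-0.0234, bond B=9.0494.
  t=0,j=0: stock 164.0000 → up 234.5200 (V=3.5619), down 152.5200 (V=4.9991). Price 3.2147; hedge Δ=-0.0175, bond B=6.0891.
Self-financing check: at every node Δ·S+B equals the discounted successor values.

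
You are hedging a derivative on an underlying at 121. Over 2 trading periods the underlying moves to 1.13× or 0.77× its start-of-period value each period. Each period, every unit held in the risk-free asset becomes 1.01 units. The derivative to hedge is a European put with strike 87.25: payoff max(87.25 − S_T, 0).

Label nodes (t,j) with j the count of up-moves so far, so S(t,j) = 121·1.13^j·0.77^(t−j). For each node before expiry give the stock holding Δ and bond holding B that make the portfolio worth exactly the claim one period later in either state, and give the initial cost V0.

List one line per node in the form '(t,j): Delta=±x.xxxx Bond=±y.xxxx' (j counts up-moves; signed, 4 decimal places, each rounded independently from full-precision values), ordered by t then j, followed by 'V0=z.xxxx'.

(0,0): Delta=-0.1175 Bond=15.9074
(1,0): Delta=-0.4624 Bond=48.1993
(1,1): Delta=0.0000 Bond=0.0000
V0=1.6893

Since d<R<u, set p* = (R−d)/(u−d) = 0.6667; price each node as the discounted p*-expectation of its children.
At expiry t=2: V(2,0)=15.5091, V(2,1)=0.0000, V(2,2)=0.0000
  t=1,j=0: stock 93.1700 → up 105.2821 (V=0.0000), down 71.7409 (V=15.5091). Price 5.1185; hedge Δ=-0.4624, bond B=48.1993.
  t=1,j=1: stock 136.7300 → up 154.5049 (V=0.0000), down 105.2821 (V=0.0000). Price 0.0000; hedge Δ=0.0000, bond B=0.0000.
  t=0,j=0: stock 121.0000 → up 136.7300 (V=0.0000), down 93.1700 (V=5.1185). Price 1.6893; hedge Δ=-0.1175, bond B=15.9074.
Each (Δ,B) replicates both successor values, so the strategy is self-financing and V0 is arbitrage-free.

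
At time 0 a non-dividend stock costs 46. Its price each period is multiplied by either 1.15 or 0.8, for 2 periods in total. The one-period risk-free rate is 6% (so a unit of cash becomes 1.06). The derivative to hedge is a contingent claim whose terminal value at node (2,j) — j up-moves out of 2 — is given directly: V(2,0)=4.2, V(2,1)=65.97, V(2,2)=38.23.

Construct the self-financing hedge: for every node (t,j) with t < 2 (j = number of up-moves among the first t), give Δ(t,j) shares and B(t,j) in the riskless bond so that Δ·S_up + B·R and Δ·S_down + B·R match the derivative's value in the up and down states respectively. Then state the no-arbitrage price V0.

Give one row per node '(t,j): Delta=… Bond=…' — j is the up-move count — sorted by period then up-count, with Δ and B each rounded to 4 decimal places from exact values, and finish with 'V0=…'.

Risk-neutral probability p* = (R−d)/(u−d) = (1.06−0.8)/(1.15−0.8) = 0.7429.
Payoff layer (t=2): V(2,0)=4.2000, V(2,1)=65.9700, V(2,2)=38.2300
  t=1,j=0: stock 36.8000 → up 42.3200 (V=65.9700), down 29.4400 (V=4.2000). Price 47.2512; hedge Δ=4.7958, bond B=-129.2345.
  t=1,j=1: stock 52.9000 → up 60.8350 (V=38.2300), down 42.3200 (V=65.9700). Price 42.7954; hedge Δ=-1.4982, bond B=122.0526.
  t=0,j=0: stock 46.0000 → up 52.9000 (V=42.7954), down 36.8000 (V=47.2512). Price 41.4540; hedge Δ=-0.2768, bond B=54.1848.
The time-0 hedge costs 41.4540, which is the no-arbitrage price.

(0,0): Delta=-0.2768 Bond=54.1848
(1,0): Delta=4.7958 Bond=-129.2345
(1,1): Delta=-1.4982 Bond=122.0526
V0=41.4540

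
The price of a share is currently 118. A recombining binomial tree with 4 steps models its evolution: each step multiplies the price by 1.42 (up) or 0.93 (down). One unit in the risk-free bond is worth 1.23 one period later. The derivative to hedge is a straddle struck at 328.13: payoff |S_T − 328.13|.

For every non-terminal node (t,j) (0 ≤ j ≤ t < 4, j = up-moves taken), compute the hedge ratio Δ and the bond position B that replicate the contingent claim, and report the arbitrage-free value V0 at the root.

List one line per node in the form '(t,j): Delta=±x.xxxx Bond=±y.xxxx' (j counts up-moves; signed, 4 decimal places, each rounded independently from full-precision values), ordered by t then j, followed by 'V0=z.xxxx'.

(0,0): Delta=-0.3531 Bond=85.6436
(1,0): Delta=-1.0000 Bond=176.3318
(1,1): Delta=-0.0848 Bond=60.3812
(2,0): Delta=-1.0000 Bond=216.8881
(2,1): Delta=-1.0000 Bond=216.8881
(2,2): Delta=0.2948 Bond=-16.0566
(3,0): Delta=-1.0000 Bond=266.7724
(3,1): Delta=-1.0000 Bond=266.7724
(3,2): Delta=-1.0000 Bond=266.7724
(3,3): Delta=0.8319 Bond=-201.2136
V0=43.9771

No-arbitrage ⇒ martingale measure with p* = (R−d)/(u−d) = 0.6122.
Payoff layer (t=4): V(4,0)=239.8599, V(4,1)=193.3519, V(4,2)=122.3398, V(4,3)=13.9128, V(4,4)=151.6425
  t=3,j=0: stock 94.9141 → up 134.7781 (V=193.3519), down 88.2701 (V=239.8599). Price 171.8582; hedge Δ=-1.0000, bond B=266.7724.
  t=3,j=1: stock 144.9226 → up 205.7902 (V=122.3398), down 134.7781 (V=193.3519). Price 121.8497; hedge Δ=-1.0000, bond B=266.7724.
  t=3,j=2: stock 221.2797 → up 314.2172 (V=13.9128), down 205.7902 (V=122.3398). Price 45.4926; hedge Δ=-1.0000, bond B=266.7724.
  t=3,j=3: stock 337.8680 → up 479.7725 (V=151.6425), down 314.2172 (V=13.9128). Price 79.8676; hedge Δ=0.8319, bond B=-201.2136.
  t=2,j=0: stock 102.0582 → up 144.9226 (V=121.8497), down 94.9141 (V=171.8582). Price 114.8299; hedge Δ=-1.0000, bond B=216.8881.
  t=2,j=1: stock 155.8308 → up 221.2797 (V=45.4926), down 144.9226 (V=121.8497). Price 61.0573; hedge Δ=-1.0000, bond B=216.8881.
  t=2,j=2: stock 237.9352 → up 337.8680 (V=79.8676), down 221.2797 (V=45.4926). Price 54.0964; hedge Δ=0.2948, bond B=-16.0566.
  t=1,j=0: stock 109.7400 → up 155.8308 (V=61.0573), down 102.0582 (V=114.8299). Price 66.5918; hedge Δ=-1.0000, bond B=176.3318.
  t=1,j=1: stock 167.5600 → up 237.9352 (V=54.0964), down 155.8308 (V=61.0573). Price 46.1752; hedge Δ=-0.0848, bond B=60.3812.
  t=0,j=0: stock 118.0000 → up 167.5600 (V=46.1752), down 109.7400 (V=66.5918). Price 43.9771; hedge Δ=-0.3531, bond B=85.6436.
Self-financing check: at every node Δ·S+B equals the discounted successor values.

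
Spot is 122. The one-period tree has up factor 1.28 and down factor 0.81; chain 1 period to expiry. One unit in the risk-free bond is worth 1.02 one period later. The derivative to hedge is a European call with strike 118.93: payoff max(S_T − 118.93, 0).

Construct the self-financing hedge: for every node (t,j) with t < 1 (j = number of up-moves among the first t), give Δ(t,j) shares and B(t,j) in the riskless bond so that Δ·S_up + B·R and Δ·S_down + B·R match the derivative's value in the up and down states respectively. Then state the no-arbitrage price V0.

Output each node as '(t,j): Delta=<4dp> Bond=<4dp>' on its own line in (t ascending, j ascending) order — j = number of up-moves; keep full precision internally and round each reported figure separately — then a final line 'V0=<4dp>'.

The replicating-portfolio and risk-neutral prices coincide; use p* = (1.02−0.81)/(1.28−0.81) = 0.4468 for the latter.
Payoff layer (t=1): V(1,0)=0.0000, V(1,1)=37.2300
(0,0): S=122.0000. Δ = (V_up−V_dn)/(S_up−S_dn) = (37.2300−0.0000)/(156.1600−98.8200) = 0.6493. V = [p*·37.2300 + (1−p*)·0.0000]/1.02 = 16.3085. B = V − Δ·S = -62.9043.
The time-0 hedge costs 16.3085, which is the no-arbitrage price.

(0,0): Delta=0.6493 Bond=-62.9043
V0=16.3085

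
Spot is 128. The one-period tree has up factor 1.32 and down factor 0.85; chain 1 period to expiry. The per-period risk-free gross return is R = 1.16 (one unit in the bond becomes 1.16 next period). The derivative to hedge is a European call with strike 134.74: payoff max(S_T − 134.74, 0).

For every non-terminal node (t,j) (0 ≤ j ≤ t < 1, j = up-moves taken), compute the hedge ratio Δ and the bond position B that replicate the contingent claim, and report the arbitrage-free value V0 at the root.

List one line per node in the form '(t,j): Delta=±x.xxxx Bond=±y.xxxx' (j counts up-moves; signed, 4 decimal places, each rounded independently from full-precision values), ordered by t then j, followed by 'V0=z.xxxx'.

(0,0): Delta=0.5688 Bond=-53.3511
V0=19.4574

Since d<R<u, set p* = (R−d)/(u−d) = 0.6596; price each node as the discounted p*-expectation of its children.
Terminal values V(1,·): V(1,0)=0.0000, V(1,1)=34.2200
(0,0): S=128.0000. Δ = (V_up−V_dn)/(S_up−S_dn) = (34.2200−0.0000)/(168.9600−108.8000) = 0.5688. V = [p*·34.2200 + (1−p*)·0.0000]/1.16 = 19.4574. B = V − Δ·S = -53.3511.
The time-0 hedge costs 19.4574, which is the no-arbitrage price.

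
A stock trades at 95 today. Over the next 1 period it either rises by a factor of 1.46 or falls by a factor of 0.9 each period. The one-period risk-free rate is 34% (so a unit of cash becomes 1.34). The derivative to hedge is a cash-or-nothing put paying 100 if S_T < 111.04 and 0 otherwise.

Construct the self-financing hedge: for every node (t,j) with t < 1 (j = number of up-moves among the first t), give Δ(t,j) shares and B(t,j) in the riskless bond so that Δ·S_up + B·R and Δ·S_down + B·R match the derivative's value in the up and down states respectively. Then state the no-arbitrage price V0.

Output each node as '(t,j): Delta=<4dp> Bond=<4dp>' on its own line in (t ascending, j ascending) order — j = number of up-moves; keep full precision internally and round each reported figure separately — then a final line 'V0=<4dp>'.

(0,0): Delta=-1.8797 Bond=194.5629
V0=15.9915

Under the risk-neutral measure, an up-move has probability p* = (R−d)/(u−d) = 0.7857 and values discount at R = 1.34.
Payoff layer (t=1): V(1,0)=100.0000, V(1,1)=0.0000
  t=0,j=0: stock 95.0000 → up 138.7000 (V=0.0000), down 85.5000 (V=100.0000). Price 15.9915; hedge Δ=-1.8797, bond B=194.5629.
The time-0 hedge costs 15.9915, which is the no-arbitrage price.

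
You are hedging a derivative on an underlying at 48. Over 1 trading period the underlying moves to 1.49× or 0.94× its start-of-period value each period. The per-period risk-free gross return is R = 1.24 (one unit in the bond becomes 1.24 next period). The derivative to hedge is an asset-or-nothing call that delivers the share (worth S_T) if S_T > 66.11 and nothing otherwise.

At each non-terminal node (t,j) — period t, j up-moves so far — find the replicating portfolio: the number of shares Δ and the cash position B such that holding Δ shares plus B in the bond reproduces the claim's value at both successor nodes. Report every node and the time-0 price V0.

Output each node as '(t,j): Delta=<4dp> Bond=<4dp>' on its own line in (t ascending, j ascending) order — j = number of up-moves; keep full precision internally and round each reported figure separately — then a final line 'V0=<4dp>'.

(0,0): Delta=2.7091 Bond=-98.5760
V0=31.4604

Under the risk-neutral measure, an up-move has probability p* = (R−d)/(u−d) = 0.5455 and values discount at R = 1.24.
Terminal payoffs: V(1,0)=0.0000, V(1,1)=71.5200
  t=0,j=0: stock 48.0000 → up 71.5200 (V=71.5200), down 45.1200 (V=0.0000). Price 31.4604; hedge Δ=2.7091, bond B=-98.5760.
The time-0 hedge costs 31.4604, which is the no-arbitrage price.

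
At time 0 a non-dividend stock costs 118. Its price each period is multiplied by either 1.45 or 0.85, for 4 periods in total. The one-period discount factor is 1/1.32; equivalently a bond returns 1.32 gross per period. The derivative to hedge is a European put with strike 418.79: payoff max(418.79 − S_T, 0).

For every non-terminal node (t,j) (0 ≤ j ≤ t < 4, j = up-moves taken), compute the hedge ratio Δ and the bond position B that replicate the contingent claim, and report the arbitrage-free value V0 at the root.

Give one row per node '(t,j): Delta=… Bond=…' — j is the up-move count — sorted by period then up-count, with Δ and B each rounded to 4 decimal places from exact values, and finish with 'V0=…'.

(0,0): Delta=-0.6965 Bond=114.8795
(1,0): Delta=-1.0000 Bond=182.0851
(1,1): Delta=-0.6473 Bond=143.2202
(2,0): Delta=-1.0000 Bond=240.3524
(2,1): Delta=-1.0000 Bond=240.3524
(2,2): Delta=-0.5901 Bond=174.8609
(3,0): Delta=-1.0000 Bond=317.2652
(3,1): Delta=-1.0000 Bond=317.2652
(3,2): Delta=-1.0000 Bond=317.2652
(3,3): Delta=-0.5236 Bond=206.9050
V0=32.6962

The replicating-portfolio and risk-neutral prices coincide; use p* = (1.32−0.85)/(1.45−0.85) = 0.7833 for the latter.
At expiry t=4: V(4,0)=357.1933, V(4,1)=313.7132, V(4,2)=239.5414, V(4,3)=113.0129, V(4,4)=0.0000
(3,0): S=72.4667. Δ = (V_up−V_dn)/(S_up−S_dn) = (313.7132−357.1933)/(105.0768−61.5967) = -1.0000. V = [p*·313.7132 + (1−p*)·357.1933]/1.32 = 244.7984. B = V − Δ·S = 317.2652.
(3,1): S=123.6197. Δ = (V_up−V_dn)/(S_up−S_dn) = (239.5414−313.7132)/(179.2486−105.0768) = -1.0000. V = [p*·239.5414 + (1−p*)·313.7132]/1.32 = 193.6454. B = V − Δ·S = 317.2652.
(3,2): S=210.8808. Δ = (V_up−V_dn)/(S_up−S_dn) = (113.0129−239.5414)/(305.7771−179.2486) = -1.0000. V = [p*·113.0129 + (1−p*)·239.5414]/1.32 = 106.3844. B = V − Δ·S = 317.2652.
(3,3): S=359.7378. Δ = (V_up−V_dn)/(S_up−S_dn) = (0.0000−113.0129)/(521.6197−305.7771) = -0.5236. V = [p*·0.0000 + (1−p*)·113.0129]/1.32 = 18.5501. B = V − Δ·S = 206.9050.
(2,0): S=85.2550. Δ = (V_up−V_dn)/(S_up−S_dn) = (193.6454−244.7984)/(123.6197−72.4667) = -1.0000. V = [p*·193.6454 + (1−p*)·244.7984]/1.32 = 155.0974. B = V − Δ·S = 240.3524.
(2,1): S=145.4350. Δ = (V_up−V_dn)/(S_up−S_dn) = (106.3844−193.6454)/(210.8808−123.6197) = -1.0000. V = [p*·106.3844 + (1−p*)·193.6454]/1.32 = 94.9174. B = V − Δ·S = 240.3524.
(2,2): S=248.0950. Δ = (V_up−V_dn)/(S_up−S_dn) = (18.5501−106.3844)/(359.7378−210.8808) = -0.5901. V = [p*·18.5501 + (1−p*)·106.3844]/1.32 = 28.4704. B = V − Δ·S = 174.8609.
(1,0): S=100.3000. Δ = (V_up−V_dn)/(S_up−S_dn) = (94.9174−155.0974)/(145.4350−85.2550) = -1.0000. V = [p*·94.9174 + (1−p*)·155.0974]/1.32 = 81.7851. B = V − Δ·S = 182.0851.
(1,1): S=171.1000. Δ = (V_up−V_dn)/(S_up−S_dn) = (28.4704−94.9174)/(248.0950−145.4350) = -0.6473. V = [p*·28.4704 + (1−p*)·94.9174]/1.32 = 32.4752. B = V − Δ·S = 143.2202.
(0,0): S=118.0000. Δ = (V_up−V_dn)/(S_up−S_dn) = (32.4752−81.7851)/(171.1000−100.3000) = -0.6965. V = [p*·32.4752 + (1−p*)·81.7851]/1.32 = 32.6962. B = V − Δ·S = 114.8795.
Check: Δ(0,0)·S0 + B(0,0) = 32.6962 = V0.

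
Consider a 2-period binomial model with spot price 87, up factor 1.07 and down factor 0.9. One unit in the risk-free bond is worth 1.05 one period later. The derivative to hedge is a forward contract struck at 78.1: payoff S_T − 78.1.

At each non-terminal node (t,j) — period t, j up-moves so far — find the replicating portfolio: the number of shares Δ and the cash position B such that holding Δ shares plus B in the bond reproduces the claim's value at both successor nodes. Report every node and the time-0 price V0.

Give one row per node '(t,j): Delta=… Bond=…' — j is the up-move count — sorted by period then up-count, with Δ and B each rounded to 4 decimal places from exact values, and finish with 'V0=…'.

The replicating-portfolio and risk-neutral prices coincide; use p* = (1.05−0.9)/(1.07−0.9) = 0.8824 for the latter.
Terminal values V(2,·): V(2,0)=-7.6300, V(2,1)=5.6810, V(2,2)=21.5063
Node (1,0) S=78.3000: V=(p*·5.6810+(1−p*)·-7.6300)/1.05=3.9190; Δ=(5.6810−-7.6300)/(83.7810−70.4700)=1.0000; B=V−Δ·S=-74.3810
Node (1,1) S=93.0900: V=(p*·21.5063+(1−p*)·5.6810)/1.05=18.7090; Δ=(21.5063−5.6810)/(99.6063−83.7810)=1.0000; B=V−Δ·S=-74.3810
Node (0,0) S=87.0000: V=(p*·18.7090+(1−p*)·3.9190)/1.05=16.1610; Δ=(18.7090−3.9190)/(93.0900−78.3000)=1.0000; B=V−Δ·S=-70.8390
Check: Δ(0,0)·S0 + B(0,0) = 16.1610 = V0.

(0,0): Delta=1.0000 Bond=-70.8390
(1,0): Delta=1.0000 Bond=-74.3810
(1,1): Delta=1.0000 Bond=-74.3810
V0=16.1610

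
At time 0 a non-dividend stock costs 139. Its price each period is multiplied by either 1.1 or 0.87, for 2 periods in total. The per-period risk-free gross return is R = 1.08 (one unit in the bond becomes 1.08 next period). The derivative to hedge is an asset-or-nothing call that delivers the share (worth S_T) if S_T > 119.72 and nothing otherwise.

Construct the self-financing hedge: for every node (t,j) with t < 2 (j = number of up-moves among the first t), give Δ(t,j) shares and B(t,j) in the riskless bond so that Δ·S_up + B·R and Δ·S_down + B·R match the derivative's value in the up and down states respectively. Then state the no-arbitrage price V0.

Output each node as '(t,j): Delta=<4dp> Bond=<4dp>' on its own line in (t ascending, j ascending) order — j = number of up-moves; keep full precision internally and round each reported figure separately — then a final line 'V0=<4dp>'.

Risk-neutral probability p* = (R−d)/(u−d) = (1.08−0.87)/(1.1−0.87) = 0.9130.
Terminal values V(2,·): V(2,0)=0.0000, V(2,1)=133.0230, V(2,2)=168.1900
(1,0): S=120.9300. Δ = (V_up−V_dn)/(S_up−S_dn) = (133.0230−0.0000)/(133.0230−105.2091) = 4.7826. V = [p*·133.0230 + (1−p*)·0.0000]/1.08 = 112.4591. B = V − Δ·S = -465.9018.
(1,1): S=152.9000. Δ = (V_up−V_dn)/(S_up−S_dn) = (168.1900−133.0230)/(168.1900−133.0230) = 1.0000. V = [p*·168.1900 + (1−p*)·133.0230]/1.08 = 152.9000. B = V − Δ·S = 0.0000.
(0,0): S=139.0000. Δ = (V_up−V_dn)/(S_up−S_dn) = (152.9000−112.4591)/(152.9000−120.9300) = 1.2650. V = [p*·152.9000 + (1−p*)·112.4591]/1.08 = 138.3180. B = V − Δ·S = -37.5122.
Check: Δ(0,0)·S0 + B(0,0) = 138.3180 = V0.

(0,0): Delta=1.2650 Bond=-37.5122
(1,0): Delta=4.7826 Bond=-465.9018
(1,1): Delta=1.0000 Bond=0.0000
V0=138.3180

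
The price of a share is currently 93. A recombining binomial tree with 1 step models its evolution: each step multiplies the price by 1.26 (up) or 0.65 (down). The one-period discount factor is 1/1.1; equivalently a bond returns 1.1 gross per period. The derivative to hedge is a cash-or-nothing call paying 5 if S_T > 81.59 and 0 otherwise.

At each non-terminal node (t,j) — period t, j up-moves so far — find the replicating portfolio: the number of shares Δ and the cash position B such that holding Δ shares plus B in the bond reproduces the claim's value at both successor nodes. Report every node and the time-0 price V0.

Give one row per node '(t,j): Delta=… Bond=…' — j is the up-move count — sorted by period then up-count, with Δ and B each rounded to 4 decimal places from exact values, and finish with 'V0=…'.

(0,0): Delta=0.0881 Bond=-4.8435
V0=3.3532

The replicating-portfolio and risk-neutral prices coincide; use p* = (1.1−0.65)/(1.26−0.65) = 0.7377 for the latter.
Payoff layer (t=1): V(1,0)=0.0000, V(1,1)=5.0000
(0,0): S=93.0000. Δ = (V_up−V_dn)/(S_up−S_dn) = (5.0000−0.0000)/(117.1800−60.4500) = 0.0881. V = [p*·5.0000 + (1−p*)·0.0000]/1.1 = 3.3532. B = V − Δ·S = -4.8435.
The time-0 hedge costs 3.3532, which is the no-arbitrage price.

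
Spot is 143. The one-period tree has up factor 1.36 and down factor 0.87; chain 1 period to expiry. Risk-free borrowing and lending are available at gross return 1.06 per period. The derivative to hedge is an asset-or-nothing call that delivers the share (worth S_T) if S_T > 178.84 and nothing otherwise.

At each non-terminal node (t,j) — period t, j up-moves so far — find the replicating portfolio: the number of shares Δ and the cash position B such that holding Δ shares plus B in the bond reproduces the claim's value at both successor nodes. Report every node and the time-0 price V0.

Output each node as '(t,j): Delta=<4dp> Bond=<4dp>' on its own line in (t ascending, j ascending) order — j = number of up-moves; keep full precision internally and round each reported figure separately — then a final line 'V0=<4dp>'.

Under the risk-neutral measure, an up-move has probability p* = (R−d)/(u−d) = 0.3878 and values discount at R = 1.06.
Payoff layer (t=1): V(1,0)=0.0000, V(1,1)=194.4800
  t=0,j=0: stock 143.0000 → up 194.4800 (V=194.4800), down 124.4100 (V=0.0000). Price 71.1421; hedge Δ=2.7755, bond B=-325.7559.
Self-financing check: at every node Δ·S+B equals the discounted successor values.

(0,0): Delta=2.7755 Bond=-325.7559
V0=71.1421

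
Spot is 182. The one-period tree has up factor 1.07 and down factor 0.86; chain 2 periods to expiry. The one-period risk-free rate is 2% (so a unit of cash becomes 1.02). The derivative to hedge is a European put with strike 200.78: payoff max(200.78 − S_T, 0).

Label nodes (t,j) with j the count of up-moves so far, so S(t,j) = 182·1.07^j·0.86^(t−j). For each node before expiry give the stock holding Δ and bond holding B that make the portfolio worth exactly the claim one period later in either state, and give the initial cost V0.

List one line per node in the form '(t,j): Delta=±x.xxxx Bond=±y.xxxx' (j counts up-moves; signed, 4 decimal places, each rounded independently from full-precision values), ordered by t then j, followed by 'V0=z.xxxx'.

Risk-neutral probability p* = (R−d)/(u−d) = (1.02−0.86)/(1.07−0.86) = 0.7619.
Terminal payoffs: V(2,0)=66.1728, V(2,1)=33.3036, V(2,2)=0.0000
(1,0): S=156.5200. Δ = (V_up−V_dn)/(S_up−S_dn) = (33.3036−66.1728)/(167.4764−134.6072) = -1.0000. V = [p*·33.3036 + (1−p*)·66.1728]/1.02 = 40.3231. B = V − Δ·S = 196.8431.
(1,1): S=194.7400. Δ = (V_up−V_dn)/(S_up−S_dn) = (0.0000−33.3036)/(208.3718−167.4764) = -0.8144. V = [p*·0.0000 + (1−p*)·33.3036]/1.02 = 7.7739. B = V − Δ·S = 166.3625.
(0,0): S=182.0000. Δ = (V_up−V_dn)/(S_up−S_dn) = (7.7739−40.3231)/(194.7400−156.5200) = -0.8516. V = [p*·7.7739 + (1−p*)·40.3231]/1.02 = 15.2194. B = V − Δ·S = 170.2155.
Each (Δ,B) replicates both successor values, so the strategy is self-financing and V0 is arbitrage-free.

(0,0): Delta=-0.8516 Bond=170.2155
(1,0): Delta=-1.0000 Bond=196.8431
(1,1): Delta=-0.8144 Bond=166.3625
V0=15.2194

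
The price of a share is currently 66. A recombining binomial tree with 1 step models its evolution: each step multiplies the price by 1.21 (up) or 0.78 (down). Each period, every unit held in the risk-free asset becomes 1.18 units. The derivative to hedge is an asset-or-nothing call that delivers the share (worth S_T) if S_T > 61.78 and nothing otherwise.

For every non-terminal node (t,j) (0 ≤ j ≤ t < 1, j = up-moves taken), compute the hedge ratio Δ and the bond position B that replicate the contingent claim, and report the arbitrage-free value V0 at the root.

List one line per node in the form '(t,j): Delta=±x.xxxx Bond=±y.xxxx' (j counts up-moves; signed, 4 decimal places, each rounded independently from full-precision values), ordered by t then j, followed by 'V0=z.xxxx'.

(0,0): Delta=2.8140 Bond=-122.7647
V0=62.9562

Since d<R<u, set p* = (R−d)/(u−d) = 0.9302; price each node as the discounted p*-expectation of its children.
At expiry t=1: V(1,0)=0.0000, V(1,1)=79.8600
Node (0,0) S=66.0000: V=(p*·79.8600+(1−p*)·0.0000)/1.18=62.9562; Δ=(79.8600−0.0000)/(79.8600−51.4800)=2.8140; B=V−Δ·S=-122.7647
Each (Δ,B) replicates both successor values, so the strategy is self-financing and V0 is arbitrage-free.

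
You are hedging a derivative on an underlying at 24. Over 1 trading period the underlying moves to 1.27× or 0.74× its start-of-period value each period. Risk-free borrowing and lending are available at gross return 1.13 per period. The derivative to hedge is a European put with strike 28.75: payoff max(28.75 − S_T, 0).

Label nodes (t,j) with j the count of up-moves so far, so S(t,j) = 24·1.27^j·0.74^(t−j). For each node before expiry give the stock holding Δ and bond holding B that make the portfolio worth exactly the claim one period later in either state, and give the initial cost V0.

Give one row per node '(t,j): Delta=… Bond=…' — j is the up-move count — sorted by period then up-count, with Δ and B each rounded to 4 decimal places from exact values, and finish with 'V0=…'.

(0,0): Delta=-0.8640 Bond=23.3049
V0=2.5690

Under the risk-neutral measure, an up-move has probability p* = (R−d)/(u−d) = 0.7358 and values discount at R = 1.13.
Terminal values V(1,·): V(1,0)=10.9900, V(1,1)=0.0000
  t=0,j=0: stock 24.0000 → up 30.4800 (V=0.0000), down 17.7600 (V=10.9900). Price 2.5690; hedge Δ=-0.8640, bond B=23.3049.
Self-financing check: at every node Δ·S+B equals the discounted successor values.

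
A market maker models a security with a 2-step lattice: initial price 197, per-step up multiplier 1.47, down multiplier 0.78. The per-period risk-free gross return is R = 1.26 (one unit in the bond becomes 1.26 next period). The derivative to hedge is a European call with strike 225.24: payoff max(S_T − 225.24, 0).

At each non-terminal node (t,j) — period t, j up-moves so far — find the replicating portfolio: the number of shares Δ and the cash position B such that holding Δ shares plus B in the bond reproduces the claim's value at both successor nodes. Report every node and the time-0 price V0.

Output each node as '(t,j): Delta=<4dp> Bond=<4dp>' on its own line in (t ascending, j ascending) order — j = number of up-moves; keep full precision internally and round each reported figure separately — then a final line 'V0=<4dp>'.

Risk-neutral probability p* = (R−d)/(u−d) = (1.26−0.78)/(1.47−0.78) = 0.6957.
Terminal payoffs: V(2,0)=0.0000, V(2,1)=0.6402, V(2,2)=200.4573
  t=1,j=0: stock 153.6600 → up 225.8802 (V=0.6402), down 119.8548 (V=0.0000). Price 0.3535; hedge Δ=0.0060, bond B=-0.5744.
  t=1,j=1: stock 289.5900 → up 425.6973 (V=200.4573), down 225.8802 (V=0.6402). Price 110.8281; hedge Δ=1.0000, bond B=-178.7619.
  t=0,j=0: stock 197.0000 → up 289.5900 (V=110.8281), down 153.6600 (V=0.3535). Price 61.2741; hedge Δ=0.8127, bond B=-98.8341.
Root portfolio cost Δ·197+B reproduces V0=61.2741.

(0,0): Delta=0.8127 Bond=-98.8341
(1,0): Delta=0.0060 Bond=-0.5744
(1,1): Delta=1.0000 Bond=-178.7619
V0=61.2741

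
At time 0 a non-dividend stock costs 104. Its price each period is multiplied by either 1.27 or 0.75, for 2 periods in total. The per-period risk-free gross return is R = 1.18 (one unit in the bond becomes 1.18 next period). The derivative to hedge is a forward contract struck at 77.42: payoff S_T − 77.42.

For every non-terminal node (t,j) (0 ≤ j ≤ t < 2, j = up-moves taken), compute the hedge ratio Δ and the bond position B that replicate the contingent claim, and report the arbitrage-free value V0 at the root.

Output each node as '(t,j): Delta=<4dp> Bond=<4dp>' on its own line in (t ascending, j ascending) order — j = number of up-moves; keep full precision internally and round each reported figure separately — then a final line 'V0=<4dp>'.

No-arbitrage ⇒ martingale measure with p* = (R−d)/(u−d) = 0.8269.
Payoff layer (t=2): V(2,0)=-18.9200, V(2,1)=21.6400, V(2,2)=90.3216
Node (1,0) S=78.0000: V=(p*·21.6400+(1−p*)·-18.9200)/1.18=12.3898; Δ=(21.6400−-18.9200)/(99.0600−58.5000)=1.0000; B=V−Δ·S=-65.6102
Node (1,1) S=132.0800: V=(p*·90.3216+(1−p*)·21.6400)/1.18=66.4698; Δ=(90.3216−21.6400)/(167.7416−99.0600)=1.0000; B=V−Δ·S=-65.6102
Node (0,0) S=104.0000: V=(p*·66.4698+(1−p*)·12.3898)/1.18=48.3982; Δ=(66.4698−12.3898)/(132.0800−78.0000)=1.0000; B=V−Δ·S=-55.6018
Root portfolio cost Δ·104+B reproduces V0=48.3982.

(0,0): Delta=1.0000 Bond=-55.6018
(1,0): Delta=1.0000 Bond=-65.6102
(1,1): Delta=1.0000 Bond=-65.6102
V0=48.3982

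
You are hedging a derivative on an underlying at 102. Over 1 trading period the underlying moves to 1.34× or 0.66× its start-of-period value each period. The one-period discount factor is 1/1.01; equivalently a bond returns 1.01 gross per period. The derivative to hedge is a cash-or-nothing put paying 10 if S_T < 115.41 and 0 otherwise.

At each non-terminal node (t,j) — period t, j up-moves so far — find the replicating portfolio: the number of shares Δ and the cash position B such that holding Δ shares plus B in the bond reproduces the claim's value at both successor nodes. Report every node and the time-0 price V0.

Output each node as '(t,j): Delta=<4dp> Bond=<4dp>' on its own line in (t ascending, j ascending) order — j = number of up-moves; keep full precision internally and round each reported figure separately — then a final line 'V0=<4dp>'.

(0,0): Delta=-0.1442 Bond=19.5108
V0=4.8049

Since d<R<u, set p* = (R−d)/(u−d) = 0.5147; price each node as the discounted p*-expectation of its children.
Payoff layer (t=1): V(1,0)=10.0000, V(1,1)=0.0000
Node (0,0) S=102.0000: V=(p*·0.0000+(1−p*)·10.0000)/1.01=4.8049; Δ=(0.0000−10.0000)/(136.6800−67.3200)=-0.1442; B=V−Δ·S=19.5108
Check: Δ(0,0)·S0 + B(0,0) = 4.8049 = V0.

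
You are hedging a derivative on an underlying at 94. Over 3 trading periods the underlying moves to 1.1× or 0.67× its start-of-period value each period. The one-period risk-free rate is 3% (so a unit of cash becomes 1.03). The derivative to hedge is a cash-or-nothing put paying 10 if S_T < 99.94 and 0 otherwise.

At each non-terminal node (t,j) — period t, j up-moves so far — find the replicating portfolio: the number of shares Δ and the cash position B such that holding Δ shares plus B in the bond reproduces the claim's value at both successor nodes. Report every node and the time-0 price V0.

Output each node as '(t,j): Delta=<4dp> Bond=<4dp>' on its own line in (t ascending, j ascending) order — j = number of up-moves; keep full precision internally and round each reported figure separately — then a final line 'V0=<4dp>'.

Risk-neutral probability p* = (R−d)/(u−d) = (1.03−0.67)/(1.1−0.67) = 0.8372.
Terminal payoffs: V(3,0)=10.0000, V(3,1)=10.0000, V(3,2)=10.0000, V(3,3)=0.0000
Node (2,0) S=42.1966: V=(p*·10.0000+(1−p*)·10.0000)/1.03=9.7087; Δ=(10.0000−10.0000)/(46.4163−28.2717)=0.0000; B=V−Δ·S=9.7087
Node (2,1) S=69.2780: V=(p*·10.0000+(1−p*)·10.0000)/1.03=9.7087; Δ=(10.0000−10.0000)/(76.2058−46.4163)=0.0000; B=V−Δ·S=9.7087
Node (2,2) S=113.7400: V=(p*·0.0000+(1−p*)·10.0000)/1.03=1.5805; Δ=(0.0000−10.0000)/(125.1140−76.2058)=-0.2045; B=V−Δ·S=24.8363
Node (1,0) S=62.9800: V=(p*·9.7087+(1−p*)·9.7087)/1.03=9.4260; Δ=(9.7087−9.7087)/(69.2780−42.1966)=0.0000; B=V−Δ·S=9.4260
Node (1,1) S=103.4000: V=(p*·1.5805+(1−p*)·9.7087)/1.03=2.8191; Δ=(1.5805−9.7087)/(113.7400−69.2780)=-0.1828; B=V−Δ·S=21.7220
Node (0,0) S=94.0000: V=(p*·2.8191+(1−p*)·9.4260)/1.03=3.7812; Δ=(2.8191−9.4260)/(103.4000−62.9800)=-0.1635; B=V−Δ·S=19.1460
Self-financing check: at every node Δ·S+B equals the discounted successor values.

(0,0): Delta=-0.1635 Bond=19.1460
(1,0): Delta=0.0000 Bond=9.4260
(1,1): Delta=-0.1828 Bond=21.7220
(2,0): Delta=0.0000 Bond=9.7087
(2,1): Delta=0.0000 Bond=9.7087
(2,2): Delta=-0.2045 Bond=24.8363
V0=3.7812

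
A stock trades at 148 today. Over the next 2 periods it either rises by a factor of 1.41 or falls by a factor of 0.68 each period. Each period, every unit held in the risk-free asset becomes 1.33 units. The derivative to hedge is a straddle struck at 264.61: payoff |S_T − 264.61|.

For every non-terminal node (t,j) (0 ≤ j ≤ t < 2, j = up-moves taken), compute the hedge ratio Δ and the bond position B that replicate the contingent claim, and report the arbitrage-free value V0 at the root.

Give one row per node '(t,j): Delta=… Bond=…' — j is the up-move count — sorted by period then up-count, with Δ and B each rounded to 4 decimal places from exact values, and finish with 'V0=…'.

(0,0): Delta=-0.6328 Bond=121.8047
(1,0): Delta=-1.0000 Bond=198.9549
(1,1): Delta=-0.6110 Bond=157.4520
V0=28.1498

No-arbitrage ⇒ martingale measure with p* = (R−d)/(u−d) = 0.8904.
Terminal payoffs: V(2,0)=196.1748, V(2,1)=122.7076, V(2,2)=29.6288
(1,0): S=100.6400. Δ = (V_up−V_dn)/(S_up−S_dn) = (122.7076−196.1748)/(141.9024−68.4352) = -1.0000. V = [p*·122.7076 + (1−p*)·196.1748]/1.33 = 98.3149. B = V − Δ·S = 198.9549.
(1,1): S=208.6800. Δ = (V_up−V_dn)/(S_up−S_dn) = (29.6288−122.7076)/(294.2388−141.9024) = -0.6110. V = [p*·29.6288 + (1−p*)·122.7076]/1.33 = 29.9468. B = V − Δ·S = 157.4520.
(0,0): S=148.0000. Δ = (V_up−V_dn)/(S_up−S_dn) = (29.9468−98.3149)/(208.6800−100.6400) = -0.6328. V = [p*·29.9468 + (1−p*)·98.3149]/1.33 = 28.1498. B = V − Δ·S = 121.8047.
Self-financing check: at every node Δ·S+B equals the discounted successor values.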